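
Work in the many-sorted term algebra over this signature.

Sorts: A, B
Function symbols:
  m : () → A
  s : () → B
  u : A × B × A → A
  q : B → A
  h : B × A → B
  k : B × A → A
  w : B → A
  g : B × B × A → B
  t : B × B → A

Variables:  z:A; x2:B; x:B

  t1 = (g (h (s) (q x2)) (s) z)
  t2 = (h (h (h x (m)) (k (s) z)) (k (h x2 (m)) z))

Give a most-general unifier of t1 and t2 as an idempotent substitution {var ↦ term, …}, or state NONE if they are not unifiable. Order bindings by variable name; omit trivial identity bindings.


NONE (not unifiable)

head clash or occurs-check failure — not unifiable


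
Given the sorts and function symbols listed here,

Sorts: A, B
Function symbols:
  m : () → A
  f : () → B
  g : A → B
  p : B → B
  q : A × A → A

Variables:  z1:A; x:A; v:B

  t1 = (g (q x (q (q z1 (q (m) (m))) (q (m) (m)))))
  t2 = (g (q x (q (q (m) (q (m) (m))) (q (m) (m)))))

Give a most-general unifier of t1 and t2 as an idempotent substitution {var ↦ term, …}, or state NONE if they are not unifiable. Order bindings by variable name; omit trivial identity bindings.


{z1 ↦ (m)}


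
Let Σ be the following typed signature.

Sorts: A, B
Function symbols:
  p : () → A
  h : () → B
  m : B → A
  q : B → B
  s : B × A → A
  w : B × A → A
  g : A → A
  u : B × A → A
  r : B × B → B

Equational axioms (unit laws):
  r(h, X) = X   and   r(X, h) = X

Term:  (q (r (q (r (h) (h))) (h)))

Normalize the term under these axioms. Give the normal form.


normal form = (q (q (h)))

1. (q (r (q (r (h) (h))) (h)))  →  (q (q (r (h) (h))))
2. (q (q (r (h) (h))))  →  (q (q (h)))


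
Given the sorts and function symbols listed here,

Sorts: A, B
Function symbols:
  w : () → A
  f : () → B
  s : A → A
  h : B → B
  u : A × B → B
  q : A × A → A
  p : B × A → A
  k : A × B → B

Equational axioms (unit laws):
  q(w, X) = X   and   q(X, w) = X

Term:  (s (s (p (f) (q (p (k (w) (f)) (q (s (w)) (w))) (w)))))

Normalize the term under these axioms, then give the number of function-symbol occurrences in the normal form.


size = 10

1. (s (s (p (f) (q (p (k (w) (f)) (q (s (w)) (w))) (w)))))  →  (s (s (p (f) (p (k (w) (f)) (q (s (w)) (w))))))
2. (s (s (p (f) (p (k (w) (f)) (q (s (w)) (w))))))  →  (s (s (p (f) (p (k (w) (f)) (s (w))))))
normal form: (s (s (p (f) (p (k (w) (f)) (s (w))))))


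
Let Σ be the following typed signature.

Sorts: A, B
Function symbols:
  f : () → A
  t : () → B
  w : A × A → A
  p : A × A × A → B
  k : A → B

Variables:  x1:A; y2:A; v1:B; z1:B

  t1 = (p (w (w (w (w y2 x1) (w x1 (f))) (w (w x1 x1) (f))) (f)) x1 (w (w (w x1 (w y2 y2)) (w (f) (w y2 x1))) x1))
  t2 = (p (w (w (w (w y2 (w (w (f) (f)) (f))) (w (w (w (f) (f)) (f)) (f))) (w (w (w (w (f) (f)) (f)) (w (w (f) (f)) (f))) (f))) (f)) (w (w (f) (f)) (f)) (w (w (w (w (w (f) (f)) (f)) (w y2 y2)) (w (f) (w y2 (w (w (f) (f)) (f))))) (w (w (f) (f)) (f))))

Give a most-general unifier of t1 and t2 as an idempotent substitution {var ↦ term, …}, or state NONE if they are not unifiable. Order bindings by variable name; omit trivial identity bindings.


{x1 ↦ (w (w (f) (f)) (f))}


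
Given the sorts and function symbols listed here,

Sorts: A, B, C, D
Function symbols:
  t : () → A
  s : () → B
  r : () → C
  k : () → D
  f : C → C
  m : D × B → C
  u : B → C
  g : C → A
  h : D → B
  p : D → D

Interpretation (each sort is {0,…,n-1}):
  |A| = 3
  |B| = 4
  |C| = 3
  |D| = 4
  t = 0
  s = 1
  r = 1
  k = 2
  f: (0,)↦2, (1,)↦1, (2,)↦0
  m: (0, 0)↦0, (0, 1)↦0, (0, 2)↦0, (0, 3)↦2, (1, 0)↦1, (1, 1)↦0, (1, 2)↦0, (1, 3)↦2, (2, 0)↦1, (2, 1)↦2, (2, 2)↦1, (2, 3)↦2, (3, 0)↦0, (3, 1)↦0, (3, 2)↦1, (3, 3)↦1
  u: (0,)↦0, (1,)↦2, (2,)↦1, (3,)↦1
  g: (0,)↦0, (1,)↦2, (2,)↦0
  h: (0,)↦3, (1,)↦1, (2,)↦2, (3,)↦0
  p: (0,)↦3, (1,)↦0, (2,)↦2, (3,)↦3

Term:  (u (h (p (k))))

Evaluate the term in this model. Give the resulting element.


value = 1

  k = 2
  (p (k)) = p(2,) = 2
  (h (p (k))) = h(2,) = 2
  (u (h (p (k)))) = u(2,) = 1


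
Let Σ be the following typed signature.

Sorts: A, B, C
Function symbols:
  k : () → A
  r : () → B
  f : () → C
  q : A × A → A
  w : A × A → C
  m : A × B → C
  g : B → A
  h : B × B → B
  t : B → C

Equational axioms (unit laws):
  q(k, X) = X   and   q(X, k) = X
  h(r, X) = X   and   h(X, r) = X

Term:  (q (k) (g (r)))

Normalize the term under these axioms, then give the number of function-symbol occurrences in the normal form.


size = 2

1. (q (k) (g (r)))  →  (g (r))
normal form: (g (r))


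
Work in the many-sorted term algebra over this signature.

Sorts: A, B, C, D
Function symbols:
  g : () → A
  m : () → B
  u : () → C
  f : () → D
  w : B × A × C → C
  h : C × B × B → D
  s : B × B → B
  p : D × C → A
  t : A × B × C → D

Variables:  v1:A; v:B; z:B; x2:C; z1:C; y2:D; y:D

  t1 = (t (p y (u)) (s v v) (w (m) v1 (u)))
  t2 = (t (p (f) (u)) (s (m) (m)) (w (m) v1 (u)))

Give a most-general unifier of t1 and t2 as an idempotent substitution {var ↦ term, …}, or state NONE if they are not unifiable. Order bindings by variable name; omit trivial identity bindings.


{v ↦ (m), y ↦ (f)}


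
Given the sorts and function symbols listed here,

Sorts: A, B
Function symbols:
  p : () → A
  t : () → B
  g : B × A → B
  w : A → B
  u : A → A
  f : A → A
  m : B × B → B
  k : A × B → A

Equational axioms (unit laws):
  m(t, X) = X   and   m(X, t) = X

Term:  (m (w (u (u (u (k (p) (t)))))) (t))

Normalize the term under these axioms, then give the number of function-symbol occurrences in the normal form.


1. (m (w (u (u (u (k (p) (t)))))) (t))  →  (w (u (u (u (k (p) (t))))))
normal form: (w (u (u (u (k (p) (t))))))

size = 7


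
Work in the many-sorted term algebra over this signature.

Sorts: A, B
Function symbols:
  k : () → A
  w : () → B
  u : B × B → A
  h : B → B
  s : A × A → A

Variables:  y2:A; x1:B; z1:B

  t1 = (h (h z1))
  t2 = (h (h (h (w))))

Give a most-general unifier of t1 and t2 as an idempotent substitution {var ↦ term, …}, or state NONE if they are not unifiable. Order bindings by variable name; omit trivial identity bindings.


{z1 ↦ (h (w))}


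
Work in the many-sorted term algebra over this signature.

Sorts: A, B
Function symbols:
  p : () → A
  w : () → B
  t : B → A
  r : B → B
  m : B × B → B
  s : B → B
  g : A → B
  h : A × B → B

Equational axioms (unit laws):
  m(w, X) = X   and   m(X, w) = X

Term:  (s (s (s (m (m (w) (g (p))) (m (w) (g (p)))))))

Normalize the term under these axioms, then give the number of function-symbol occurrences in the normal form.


1. (s (s (s (m (m (w) (g (p))) (m (w) (g (p)))))))  →  (s (s (s (m (g (p)) (m (w) (g (p)))))))
2. (s (s (s (m (g (p)) (m (w) (g (p)))))))  →  (s (s (s (m (g (p)) (g (p))))))
normal form: (s (s (s (m (g (p)) (g (p))))))

size = 8


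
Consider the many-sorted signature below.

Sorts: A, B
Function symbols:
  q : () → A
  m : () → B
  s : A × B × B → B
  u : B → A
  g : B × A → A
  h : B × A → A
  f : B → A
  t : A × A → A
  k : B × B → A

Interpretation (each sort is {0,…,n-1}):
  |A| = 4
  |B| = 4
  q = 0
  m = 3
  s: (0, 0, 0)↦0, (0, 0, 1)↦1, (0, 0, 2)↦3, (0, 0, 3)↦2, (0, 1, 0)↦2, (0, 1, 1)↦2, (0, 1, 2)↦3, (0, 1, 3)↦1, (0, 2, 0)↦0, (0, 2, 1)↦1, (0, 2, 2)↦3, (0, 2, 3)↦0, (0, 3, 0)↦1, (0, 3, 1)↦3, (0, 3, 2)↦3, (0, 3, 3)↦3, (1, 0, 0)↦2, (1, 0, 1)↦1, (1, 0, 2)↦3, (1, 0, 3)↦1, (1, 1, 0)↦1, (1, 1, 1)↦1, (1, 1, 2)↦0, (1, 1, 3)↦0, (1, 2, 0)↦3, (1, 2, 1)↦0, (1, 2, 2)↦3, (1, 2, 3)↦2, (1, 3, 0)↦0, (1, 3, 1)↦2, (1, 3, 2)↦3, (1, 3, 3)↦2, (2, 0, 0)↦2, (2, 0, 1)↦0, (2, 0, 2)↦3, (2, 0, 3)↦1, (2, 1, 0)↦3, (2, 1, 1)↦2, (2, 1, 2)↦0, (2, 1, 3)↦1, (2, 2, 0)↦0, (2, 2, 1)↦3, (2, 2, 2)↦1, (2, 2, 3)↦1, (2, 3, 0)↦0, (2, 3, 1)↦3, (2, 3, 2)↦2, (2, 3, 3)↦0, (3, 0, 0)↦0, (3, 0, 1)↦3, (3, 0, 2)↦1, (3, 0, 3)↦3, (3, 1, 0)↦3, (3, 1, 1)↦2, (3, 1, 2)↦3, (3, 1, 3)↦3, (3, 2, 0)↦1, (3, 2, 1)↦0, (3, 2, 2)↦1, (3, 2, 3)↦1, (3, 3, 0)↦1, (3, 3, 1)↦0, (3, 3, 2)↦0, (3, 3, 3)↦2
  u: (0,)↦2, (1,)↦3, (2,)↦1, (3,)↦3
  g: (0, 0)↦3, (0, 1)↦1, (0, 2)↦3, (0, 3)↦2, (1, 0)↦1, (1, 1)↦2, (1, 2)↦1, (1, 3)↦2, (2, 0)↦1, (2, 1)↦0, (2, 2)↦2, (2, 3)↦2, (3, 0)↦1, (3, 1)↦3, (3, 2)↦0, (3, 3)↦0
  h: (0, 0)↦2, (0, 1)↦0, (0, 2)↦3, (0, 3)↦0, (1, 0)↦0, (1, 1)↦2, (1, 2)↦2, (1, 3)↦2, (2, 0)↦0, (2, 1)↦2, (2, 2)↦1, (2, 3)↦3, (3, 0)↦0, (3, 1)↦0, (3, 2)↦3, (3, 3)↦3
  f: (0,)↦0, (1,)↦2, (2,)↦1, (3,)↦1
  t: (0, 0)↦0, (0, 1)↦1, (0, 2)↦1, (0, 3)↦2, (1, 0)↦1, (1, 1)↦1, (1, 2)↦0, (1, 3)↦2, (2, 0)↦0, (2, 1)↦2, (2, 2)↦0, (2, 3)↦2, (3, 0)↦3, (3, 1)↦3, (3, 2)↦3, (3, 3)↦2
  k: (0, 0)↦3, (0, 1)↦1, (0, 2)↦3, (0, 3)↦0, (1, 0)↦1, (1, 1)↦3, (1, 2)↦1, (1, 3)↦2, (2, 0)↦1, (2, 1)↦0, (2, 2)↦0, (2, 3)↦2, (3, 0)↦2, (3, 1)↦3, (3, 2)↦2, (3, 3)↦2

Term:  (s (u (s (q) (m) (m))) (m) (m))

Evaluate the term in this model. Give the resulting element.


  q = 0
  m = 3
  m = 3
  (s (q) (m) (m)) = s(0, 3, 3) = 3
  (u (s (q) (m) (m))) = u(3,) = 3
  m = 3
  m = 3
  (s (u (s (q) (m) (m))) (m) (m)) = s(3, 3, 3) = 2

value = 2


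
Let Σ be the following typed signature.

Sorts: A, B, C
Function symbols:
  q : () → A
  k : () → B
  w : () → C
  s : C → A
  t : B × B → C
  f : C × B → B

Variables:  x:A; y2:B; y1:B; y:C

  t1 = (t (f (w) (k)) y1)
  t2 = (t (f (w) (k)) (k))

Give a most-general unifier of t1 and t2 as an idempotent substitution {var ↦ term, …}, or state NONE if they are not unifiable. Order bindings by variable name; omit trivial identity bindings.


{y1 ↦ (k)}


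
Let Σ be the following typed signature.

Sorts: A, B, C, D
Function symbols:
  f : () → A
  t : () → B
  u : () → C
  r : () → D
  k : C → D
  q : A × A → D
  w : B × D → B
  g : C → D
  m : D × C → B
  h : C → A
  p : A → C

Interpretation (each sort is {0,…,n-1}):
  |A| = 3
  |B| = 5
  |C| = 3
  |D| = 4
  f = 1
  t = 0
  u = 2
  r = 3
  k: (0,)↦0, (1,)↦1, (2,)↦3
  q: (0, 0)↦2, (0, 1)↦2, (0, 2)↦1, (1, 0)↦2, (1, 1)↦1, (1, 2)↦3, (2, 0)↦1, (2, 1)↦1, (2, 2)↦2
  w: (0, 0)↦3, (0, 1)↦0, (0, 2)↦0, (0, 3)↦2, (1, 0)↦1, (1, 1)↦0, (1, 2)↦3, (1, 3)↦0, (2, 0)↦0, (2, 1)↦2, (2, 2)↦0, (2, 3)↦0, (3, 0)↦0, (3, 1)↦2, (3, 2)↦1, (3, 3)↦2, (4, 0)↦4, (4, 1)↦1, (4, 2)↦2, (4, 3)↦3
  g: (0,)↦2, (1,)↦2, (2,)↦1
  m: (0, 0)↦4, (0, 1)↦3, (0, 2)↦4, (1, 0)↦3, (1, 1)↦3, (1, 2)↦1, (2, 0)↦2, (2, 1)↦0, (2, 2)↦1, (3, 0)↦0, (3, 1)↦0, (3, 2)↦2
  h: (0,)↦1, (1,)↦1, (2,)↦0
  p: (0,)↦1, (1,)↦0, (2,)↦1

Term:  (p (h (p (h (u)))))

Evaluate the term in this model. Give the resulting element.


value = 0

  u = 2
  (h (u)) = h(2,) = 0
  (p (h (u))) = p(0,) = 1
  (h (p (h (u)))) = h(1,) = 1
  (p (h (p (h (u))))) = p(1,) = 0


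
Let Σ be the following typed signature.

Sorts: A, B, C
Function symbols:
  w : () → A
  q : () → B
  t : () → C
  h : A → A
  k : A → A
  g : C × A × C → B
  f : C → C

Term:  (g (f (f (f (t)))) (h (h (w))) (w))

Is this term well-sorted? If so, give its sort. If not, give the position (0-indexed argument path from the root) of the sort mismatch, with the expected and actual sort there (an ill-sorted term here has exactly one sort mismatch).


ill-sorted at position [2]: expected C, got A

        (t) : C
      (f (t)) : C
    (f (f (t))) : C
  (f (f (f (t)))) : C
      (w) : A
    (h (w)) : A
  (h (h (w))) : A
  (w) : A
(g (f (f (f (t)))) (h (h (w))) (w)) : ✗ arg 2 at [2] has sort A, expected C


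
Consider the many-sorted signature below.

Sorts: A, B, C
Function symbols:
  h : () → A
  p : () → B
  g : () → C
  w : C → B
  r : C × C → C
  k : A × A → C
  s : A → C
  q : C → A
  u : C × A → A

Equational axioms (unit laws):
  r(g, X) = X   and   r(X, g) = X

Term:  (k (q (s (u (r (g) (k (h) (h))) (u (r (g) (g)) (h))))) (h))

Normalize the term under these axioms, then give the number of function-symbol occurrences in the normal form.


size = 11

1. (k (q (s (u (r (g) (k (h) (h))) (u (r (g) (g)) (h))))) (h))  →  (k (q (s (u (k (h) (h)) (u (r (g) (g)) (h))))) (h))
2. (k (q (s (u (k (h) (h)) (u (r (g) (g)) (h))))) (h))  →  (k (q (s (u (k (h) (h)) (u (g) (h))))) (h))
normal form: (k (q (s (u (k (h) (h)) (u (g) (h))))) (h))


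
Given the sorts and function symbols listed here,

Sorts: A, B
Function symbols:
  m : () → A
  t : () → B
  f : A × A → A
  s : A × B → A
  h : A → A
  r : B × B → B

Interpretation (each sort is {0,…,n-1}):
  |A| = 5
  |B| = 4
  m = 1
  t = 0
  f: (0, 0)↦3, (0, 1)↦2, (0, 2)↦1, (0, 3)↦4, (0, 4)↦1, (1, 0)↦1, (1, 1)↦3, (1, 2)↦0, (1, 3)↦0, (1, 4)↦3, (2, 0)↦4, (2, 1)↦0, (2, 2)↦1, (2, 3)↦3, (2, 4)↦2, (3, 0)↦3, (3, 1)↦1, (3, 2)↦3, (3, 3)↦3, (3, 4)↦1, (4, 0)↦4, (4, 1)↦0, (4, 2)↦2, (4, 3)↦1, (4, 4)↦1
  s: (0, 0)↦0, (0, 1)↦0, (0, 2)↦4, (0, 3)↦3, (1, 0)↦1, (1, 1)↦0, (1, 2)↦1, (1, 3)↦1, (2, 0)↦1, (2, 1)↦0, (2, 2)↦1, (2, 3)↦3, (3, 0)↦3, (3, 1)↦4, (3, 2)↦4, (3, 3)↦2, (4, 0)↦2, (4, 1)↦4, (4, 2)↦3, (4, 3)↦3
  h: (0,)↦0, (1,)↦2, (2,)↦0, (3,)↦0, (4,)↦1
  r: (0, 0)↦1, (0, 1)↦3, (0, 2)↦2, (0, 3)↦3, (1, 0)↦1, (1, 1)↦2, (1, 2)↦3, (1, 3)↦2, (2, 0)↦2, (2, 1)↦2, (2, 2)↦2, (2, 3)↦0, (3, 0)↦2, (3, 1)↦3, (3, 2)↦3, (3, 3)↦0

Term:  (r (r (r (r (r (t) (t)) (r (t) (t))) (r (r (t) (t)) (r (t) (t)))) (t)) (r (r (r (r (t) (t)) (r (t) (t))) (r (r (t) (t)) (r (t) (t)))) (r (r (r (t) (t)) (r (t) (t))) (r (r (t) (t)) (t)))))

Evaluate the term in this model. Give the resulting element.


value = 2

  t = 0
  t = 0
  (r (t) (t)) = r(0, 0) = 1
  t = 0
  t = 0
  (r (t) (t)) = r(0, 0) = 1
  (r (r (t) (t)) (r (t) (t))) = r(1, 1) = 2
  t = 0
  t = 0
  (r (t) (t)) = r(0, 0) = 1
  t = 0
  t = 0
  (r (t) (t)) = r(0, 0) = 1
  (r (r (t) (t)) (r (t) (t))) = r(1, 1) = 2
  (r (r (r (t) (t)) (r (t) (t))) (r (r (t) (t)) (r (t) (t)))) = r(2, 2) = 2
  t = 0
  (r (r (r (r (t) (t)) (r (t) (t))) (r (r (t) (t)) (r (t) (t)))) (t)) = r(2, 0) = 2
  t = 0
  t = 0
  (r (t) (t)) = r(0, 0) = 1
  t = 0
  t = 0
  (r (t) (t)) = r(0, 0) = 1
  (r (r (t) (t)) (r (t) (t))) = r(1, 1) = 2
  t = 0
  t = 0
  (r (t) (t)) = r(0, 0) = 1
  t = 0
  t = 0
  (r (t) (t)) = r(0, 0) = 1
  (r (r (t) (t)) (r (t) (t))) = r(1, 1) = 2
  (r (r (r (t) (t)) (r (t) (t))) (r (r (t) (t)) (r (t) (t)))) = r(2, 2) = 2
  t = 0
  t = 0
  (r (t) (t)) = r(0, 0) = 1
  t = 0
  t = 0
  (r (t) (t)) = r(0, 0) = 1
  (r (r (t) (t)) (r (t) (t))) = r(1, 1) = 2
  t = 0
  t = 0
  (r (t) (t)) = r(0, 0) = 1
  t = 0
  (r (r (t) (t)) (t)) = r(1, 0) = 1
  (r (r (r (t) (t)) (r (t) (t))) (r (r (t) (t)) (t))) = r(2, 1) = 2
  (r (r (r (r (t) (t)) (r (t) (t))) (r (r (t) (t)) (r (t) (t)))) (r (r (r (t) (t)) (r (t) (t))) (r (r (t) (t)) (t)))) = r(2, 2) = 2
  (r (r (r (r (r (t) (t)) (r (t) (t))) (r (r (t) (t)) (r (t) (t)))) (t)) (r (r (r (r (t) (t)) (r (t) (t))) (r (r (t) (t)) (r (t) (t)))) (r (r (r (t) (t)) (r (t) (t))) (r (r (t) (t)) (t))))) = r(2, 2) = 2


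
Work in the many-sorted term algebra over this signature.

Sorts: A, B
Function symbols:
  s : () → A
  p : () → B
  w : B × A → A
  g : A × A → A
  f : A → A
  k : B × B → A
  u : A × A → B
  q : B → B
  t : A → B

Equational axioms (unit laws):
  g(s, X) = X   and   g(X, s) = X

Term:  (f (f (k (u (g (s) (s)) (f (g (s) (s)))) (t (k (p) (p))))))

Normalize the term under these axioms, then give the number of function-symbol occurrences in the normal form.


size = 11

1. (f (f (k (u (g (s) (s)) (f (g (s) (s)))) (t (k (p) (p))))))  →  (f (f (k (u (s) (f (g (s) (s)))) (t (k (p) (p))))))
2. (f (f (k (u (s) (f (g (s) (s)))) (t (k (p) (p))))))  →  (f (f (k (u (s) (f (s))) (t (k (p) (p))))))
normal form: (f (f (k (u (s) (f (s))) (t (k (p) (p))))))


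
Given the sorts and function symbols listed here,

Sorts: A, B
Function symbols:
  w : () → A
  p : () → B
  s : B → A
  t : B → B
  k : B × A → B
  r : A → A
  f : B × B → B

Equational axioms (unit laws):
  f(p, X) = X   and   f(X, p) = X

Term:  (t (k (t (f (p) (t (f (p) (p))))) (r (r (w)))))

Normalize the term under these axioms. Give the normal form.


1. (t (k (t (f (p) (t (f (p) (p))))) (r (r (w)))))  →  (t (k (t (t (f (p) (p)))) (r (r (w)))))
2. (t (k (t (t (f (p) (p)))) (r (r (w)))))  →  (t (k (t (t (p))) (r (r (w)))))

normal form = (t (k (t (t (p))) (r (r (w)))))


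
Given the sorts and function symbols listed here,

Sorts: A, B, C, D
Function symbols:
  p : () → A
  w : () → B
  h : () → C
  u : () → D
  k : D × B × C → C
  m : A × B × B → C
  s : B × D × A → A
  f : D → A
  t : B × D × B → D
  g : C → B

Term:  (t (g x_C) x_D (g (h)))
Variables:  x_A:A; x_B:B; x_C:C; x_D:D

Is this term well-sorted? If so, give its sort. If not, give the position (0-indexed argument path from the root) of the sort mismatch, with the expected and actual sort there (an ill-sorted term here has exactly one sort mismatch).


well-sorted; sort = D

    x_C : C
  (g x_C) : B
  x_D : D
    (h) : C
  (g (h)) : B
(t (g x_C) x_D (g (h))) : D


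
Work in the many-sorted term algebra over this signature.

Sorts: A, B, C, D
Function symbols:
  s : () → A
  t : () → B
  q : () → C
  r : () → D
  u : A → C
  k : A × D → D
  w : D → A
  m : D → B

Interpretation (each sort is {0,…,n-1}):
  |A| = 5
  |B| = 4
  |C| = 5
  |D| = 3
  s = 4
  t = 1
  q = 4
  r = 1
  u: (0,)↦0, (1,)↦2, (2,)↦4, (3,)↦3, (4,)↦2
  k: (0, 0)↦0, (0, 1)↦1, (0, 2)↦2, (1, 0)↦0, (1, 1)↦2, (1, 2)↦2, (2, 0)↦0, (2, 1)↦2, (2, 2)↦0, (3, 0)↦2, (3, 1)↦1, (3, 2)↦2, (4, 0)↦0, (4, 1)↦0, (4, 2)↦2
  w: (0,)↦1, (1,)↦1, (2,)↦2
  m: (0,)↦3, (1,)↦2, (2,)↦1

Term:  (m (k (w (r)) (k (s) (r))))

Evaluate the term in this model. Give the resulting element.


value = 3

  r = 1
  (w (r)) = w(1,) = 1
  s = 4
  r = 1
  (k (s) (r)) = k(4, 1) = 0
  (k (w (r)) (k (s) (r))) = k(1, 0) = 0
  (m (k (w (r)) (k (s) (r)))) = m(0,) = 3


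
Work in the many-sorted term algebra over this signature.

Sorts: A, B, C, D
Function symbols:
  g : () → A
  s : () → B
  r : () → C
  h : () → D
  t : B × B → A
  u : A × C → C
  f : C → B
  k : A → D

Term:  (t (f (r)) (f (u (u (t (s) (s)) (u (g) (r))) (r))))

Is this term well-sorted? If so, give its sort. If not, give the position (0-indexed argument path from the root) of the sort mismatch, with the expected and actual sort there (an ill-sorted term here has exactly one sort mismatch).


ill-sorted at position [1, 0, 0]: expected A, got C

    (r) : C
  (f (r)) : B
          (s) : B
          (s) : B
        (t (s) (s)) : A
          (g) : A
          (r) : C
        (u (g) (r)) : C
      (u (t (s) (s)) (u (g) (r))) : C
      (r) : C
    (u (u (t (s) (s)) (u (g) (r))) (r)) : ✗ arg 0 at [1, 0, 0] has sort C, expected A


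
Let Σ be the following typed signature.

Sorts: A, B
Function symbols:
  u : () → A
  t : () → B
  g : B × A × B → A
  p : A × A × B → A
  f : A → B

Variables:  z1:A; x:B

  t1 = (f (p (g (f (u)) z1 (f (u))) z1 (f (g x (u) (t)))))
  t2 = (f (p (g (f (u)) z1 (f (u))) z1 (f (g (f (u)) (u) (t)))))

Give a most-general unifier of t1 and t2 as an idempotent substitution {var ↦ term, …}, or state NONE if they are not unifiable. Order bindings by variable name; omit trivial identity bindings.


{x ↦ (f (u))}


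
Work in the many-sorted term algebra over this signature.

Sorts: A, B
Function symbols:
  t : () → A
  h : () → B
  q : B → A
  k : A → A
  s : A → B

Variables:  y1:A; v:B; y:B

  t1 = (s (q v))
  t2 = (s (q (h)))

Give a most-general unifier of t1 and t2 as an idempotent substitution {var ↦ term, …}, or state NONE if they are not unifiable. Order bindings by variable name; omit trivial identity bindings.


{v ↦ (h)}


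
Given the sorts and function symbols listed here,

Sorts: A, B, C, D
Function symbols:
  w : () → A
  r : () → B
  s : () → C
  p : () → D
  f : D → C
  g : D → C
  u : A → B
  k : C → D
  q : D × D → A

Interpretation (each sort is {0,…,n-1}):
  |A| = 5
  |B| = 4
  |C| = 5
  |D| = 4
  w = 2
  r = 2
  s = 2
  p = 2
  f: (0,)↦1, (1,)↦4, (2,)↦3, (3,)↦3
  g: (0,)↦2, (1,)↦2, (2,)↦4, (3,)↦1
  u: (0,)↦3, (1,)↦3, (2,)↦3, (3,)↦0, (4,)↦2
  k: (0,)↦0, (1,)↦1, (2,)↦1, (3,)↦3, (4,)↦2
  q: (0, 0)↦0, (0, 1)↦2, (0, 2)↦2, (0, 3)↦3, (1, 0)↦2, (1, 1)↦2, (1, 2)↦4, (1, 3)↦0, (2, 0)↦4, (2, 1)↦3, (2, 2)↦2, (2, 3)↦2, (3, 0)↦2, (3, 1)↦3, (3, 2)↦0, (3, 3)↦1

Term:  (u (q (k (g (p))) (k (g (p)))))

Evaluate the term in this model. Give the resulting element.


  p = 2
  (g (p)) = g(2,) = 4
  (k (g (p))) = k(4,) = 2
  p = 2
  (g (p)) = g(2,) = 4
  (k (g (p))) = k(4,) = 2
  (q (k (g (p))) (k (g (p)))) = q(2, 2) = 2
  (u (q (k (g (p))) (k (g (p))))) = u(2,) = 3

value = 3


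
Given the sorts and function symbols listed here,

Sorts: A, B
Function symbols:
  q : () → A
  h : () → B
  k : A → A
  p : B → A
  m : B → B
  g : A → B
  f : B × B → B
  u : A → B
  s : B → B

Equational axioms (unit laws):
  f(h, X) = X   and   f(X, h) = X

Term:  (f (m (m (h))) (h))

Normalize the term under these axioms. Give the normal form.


normal form = (m (m (h)))

1. (f (m (m (h))) (h))  →  (m (m (h)))


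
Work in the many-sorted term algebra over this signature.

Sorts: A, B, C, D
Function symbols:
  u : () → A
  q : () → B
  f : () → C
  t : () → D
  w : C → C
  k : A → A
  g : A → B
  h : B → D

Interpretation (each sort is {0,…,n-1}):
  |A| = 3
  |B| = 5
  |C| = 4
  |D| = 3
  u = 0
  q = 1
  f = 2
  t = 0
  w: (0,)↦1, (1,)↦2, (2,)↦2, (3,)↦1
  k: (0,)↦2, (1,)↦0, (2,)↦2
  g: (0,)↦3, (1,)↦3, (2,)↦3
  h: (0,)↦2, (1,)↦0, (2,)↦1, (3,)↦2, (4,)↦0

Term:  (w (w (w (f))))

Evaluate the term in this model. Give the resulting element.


  f = 2
  (w (f)) = w(2,) = 2
  (w (w (f))) = w(2,) = 2
  (w (w (w (f)))) = w(2,) = 2

value = 2


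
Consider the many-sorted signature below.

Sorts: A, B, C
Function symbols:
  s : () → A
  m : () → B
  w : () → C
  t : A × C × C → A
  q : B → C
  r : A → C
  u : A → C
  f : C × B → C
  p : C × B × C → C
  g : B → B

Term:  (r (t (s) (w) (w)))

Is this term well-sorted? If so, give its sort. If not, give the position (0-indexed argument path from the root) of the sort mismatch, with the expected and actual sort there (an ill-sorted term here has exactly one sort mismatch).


well-sorted; sort = C

    (s) : A
    (w) : C
    (w) : C
  (t (s) (w) (w)) : A
(r (t (s) (w) (w))) : C


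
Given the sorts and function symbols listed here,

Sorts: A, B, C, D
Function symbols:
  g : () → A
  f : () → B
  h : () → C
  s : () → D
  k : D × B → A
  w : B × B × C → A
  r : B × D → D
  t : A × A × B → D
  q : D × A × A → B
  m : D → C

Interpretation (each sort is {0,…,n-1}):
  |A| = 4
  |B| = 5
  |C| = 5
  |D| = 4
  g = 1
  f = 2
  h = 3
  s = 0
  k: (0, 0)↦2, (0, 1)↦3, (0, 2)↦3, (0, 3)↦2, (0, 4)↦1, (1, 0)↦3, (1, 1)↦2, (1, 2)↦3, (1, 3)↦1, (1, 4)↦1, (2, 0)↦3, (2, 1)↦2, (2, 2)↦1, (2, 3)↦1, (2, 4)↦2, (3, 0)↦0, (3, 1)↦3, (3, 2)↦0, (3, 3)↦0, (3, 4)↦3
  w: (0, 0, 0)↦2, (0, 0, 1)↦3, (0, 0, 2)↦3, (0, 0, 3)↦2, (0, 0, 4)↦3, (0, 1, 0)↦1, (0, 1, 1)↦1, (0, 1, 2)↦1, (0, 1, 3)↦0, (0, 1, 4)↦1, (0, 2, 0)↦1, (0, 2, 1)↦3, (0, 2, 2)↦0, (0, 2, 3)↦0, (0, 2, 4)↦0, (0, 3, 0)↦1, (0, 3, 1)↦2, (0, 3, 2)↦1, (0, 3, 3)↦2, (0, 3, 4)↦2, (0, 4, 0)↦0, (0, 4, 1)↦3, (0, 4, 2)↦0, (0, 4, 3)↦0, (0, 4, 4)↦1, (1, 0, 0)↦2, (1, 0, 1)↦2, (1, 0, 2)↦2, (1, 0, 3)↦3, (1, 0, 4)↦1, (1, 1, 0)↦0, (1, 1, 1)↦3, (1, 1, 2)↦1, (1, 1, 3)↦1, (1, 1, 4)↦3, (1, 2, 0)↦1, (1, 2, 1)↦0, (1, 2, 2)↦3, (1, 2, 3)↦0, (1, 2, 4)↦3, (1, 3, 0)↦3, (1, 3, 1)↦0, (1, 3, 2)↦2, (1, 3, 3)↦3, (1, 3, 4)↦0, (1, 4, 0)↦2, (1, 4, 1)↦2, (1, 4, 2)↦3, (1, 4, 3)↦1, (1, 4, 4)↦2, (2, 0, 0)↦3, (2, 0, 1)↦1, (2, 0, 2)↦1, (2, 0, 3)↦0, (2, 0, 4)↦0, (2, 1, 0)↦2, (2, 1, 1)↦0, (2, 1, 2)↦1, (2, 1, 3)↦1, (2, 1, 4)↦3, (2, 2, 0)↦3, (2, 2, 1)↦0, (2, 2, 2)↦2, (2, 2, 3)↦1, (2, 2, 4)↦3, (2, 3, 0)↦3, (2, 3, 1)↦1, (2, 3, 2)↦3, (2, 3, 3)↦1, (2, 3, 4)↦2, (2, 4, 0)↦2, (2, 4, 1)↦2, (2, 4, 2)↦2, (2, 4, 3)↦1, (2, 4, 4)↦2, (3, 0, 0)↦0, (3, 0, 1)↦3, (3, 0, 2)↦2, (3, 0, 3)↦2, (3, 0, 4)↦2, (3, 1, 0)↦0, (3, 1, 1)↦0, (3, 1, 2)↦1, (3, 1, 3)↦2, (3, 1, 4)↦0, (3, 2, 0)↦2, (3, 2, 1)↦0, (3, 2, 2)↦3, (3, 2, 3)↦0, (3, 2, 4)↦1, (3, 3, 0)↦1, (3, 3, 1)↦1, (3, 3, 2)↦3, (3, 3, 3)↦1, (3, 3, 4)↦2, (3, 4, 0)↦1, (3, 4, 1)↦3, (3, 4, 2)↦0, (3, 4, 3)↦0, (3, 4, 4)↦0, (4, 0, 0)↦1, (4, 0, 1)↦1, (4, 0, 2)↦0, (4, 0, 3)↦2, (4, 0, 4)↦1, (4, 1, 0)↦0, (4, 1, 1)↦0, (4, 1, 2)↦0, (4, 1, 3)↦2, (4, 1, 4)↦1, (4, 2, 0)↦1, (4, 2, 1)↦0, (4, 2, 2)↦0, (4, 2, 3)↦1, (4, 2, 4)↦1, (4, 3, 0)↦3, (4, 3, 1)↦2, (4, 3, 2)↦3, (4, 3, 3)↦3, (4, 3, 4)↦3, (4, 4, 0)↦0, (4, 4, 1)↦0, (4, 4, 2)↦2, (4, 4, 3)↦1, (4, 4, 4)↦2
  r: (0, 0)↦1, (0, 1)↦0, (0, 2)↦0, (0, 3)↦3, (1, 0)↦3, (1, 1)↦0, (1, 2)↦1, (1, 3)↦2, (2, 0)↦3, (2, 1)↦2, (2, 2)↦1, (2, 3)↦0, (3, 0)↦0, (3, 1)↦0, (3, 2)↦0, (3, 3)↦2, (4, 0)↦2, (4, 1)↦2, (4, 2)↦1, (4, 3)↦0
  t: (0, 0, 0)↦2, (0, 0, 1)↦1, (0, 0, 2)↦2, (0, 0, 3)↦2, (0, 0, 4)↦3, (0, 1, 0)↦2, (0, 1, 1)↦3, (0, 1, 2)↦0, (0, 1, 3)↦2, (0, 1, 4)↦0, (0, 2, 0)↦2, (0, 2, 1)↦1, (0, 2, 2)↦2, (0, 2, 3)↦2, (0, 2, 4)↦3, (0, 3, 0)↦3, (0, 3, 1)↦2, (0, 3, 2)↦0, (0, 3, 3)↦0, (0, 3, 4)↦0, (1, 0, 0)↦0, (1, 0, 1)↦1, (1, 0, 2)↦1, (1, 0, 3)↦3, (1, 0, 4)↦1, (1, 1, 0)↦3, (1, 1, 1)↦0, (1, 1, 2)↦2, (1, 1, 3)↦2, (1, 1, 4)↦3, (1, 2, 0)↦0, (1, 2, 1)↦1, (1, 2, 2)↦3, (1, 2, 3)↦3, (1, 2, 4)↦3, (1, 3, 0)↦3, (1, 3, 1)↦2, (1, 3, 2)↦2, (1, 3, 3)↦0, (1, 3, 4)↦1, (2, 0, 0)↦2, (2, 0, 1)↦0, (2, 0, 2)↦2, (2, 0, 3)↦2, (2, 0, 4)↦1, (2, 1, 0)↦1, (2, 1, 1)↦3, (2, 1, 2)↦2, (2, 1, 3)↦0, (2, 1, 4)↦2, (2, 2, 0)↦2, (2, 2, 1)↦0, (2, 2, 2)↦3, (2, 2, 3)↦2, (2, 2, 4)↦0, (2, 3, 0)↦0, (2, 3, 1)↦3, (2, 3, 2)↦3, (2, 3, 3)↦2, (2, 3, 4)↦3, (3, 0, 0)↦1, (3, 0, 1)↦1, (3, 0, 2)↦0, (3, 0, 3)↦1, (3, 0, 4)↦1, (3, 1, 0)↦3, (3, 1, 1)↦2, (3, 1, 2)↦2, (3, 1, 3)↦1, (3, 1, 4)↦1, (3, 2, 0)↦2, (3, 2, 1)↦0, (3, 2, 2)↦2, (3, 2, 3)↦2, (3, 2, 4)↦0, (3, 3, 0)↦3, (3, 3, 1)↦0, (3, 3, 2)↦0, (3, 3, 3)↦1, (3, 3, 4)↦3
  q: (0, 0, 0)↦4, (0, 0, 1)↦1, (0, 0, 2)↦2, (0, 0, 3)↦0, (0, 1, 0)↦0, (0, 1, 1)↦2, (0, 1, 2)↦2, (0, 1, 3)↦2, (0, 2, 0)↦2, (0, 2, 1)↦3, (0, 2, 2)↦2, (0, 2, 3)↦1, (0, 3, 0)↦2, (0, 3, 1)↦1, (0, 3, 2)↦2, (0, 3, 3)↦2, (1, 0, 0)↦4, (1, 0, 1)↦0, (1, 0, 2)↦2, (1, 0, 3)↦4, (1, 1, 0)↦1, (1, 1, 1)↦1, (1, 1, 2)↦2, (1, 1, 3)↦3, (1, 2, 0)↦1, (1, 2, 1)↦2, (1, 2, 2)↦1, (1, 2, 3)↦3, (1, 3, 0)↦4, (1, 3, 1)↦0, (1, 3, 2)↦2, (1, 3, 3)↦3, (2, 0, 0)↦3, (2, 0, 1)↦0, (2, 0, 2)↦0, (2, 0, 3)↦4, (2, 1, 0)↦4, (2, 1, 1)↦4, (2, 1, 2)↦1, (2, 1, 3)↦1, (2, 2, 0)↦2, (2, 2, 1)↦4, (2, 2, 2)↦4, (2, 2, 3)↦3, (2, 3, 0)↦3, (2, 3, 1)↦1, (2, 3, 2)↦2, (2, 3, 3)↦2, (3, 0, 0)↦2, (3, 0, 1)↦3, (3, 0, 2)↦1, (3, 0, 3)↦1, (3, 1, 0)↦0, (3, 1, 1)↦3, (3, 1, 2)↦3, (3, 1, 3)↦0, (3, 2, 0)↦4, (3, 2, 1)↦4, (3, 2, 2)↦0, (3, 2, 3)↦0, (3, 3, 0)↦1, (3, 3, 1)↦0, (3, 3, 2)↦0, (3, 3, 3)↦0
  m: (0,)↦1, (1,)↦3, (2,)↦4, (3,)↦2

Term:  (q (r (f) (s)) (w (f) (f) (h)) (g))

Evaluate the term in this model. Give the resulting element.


value = 3

  f = 2
  s = 0
  (r (f) (s)) = r(2, 0) = 3
  f = 2
  f = 2
  h = 3
  (w (f) (f) (h)) = w(2, 2, 3) = 1
  g = 1
  (q (r (f) (s)) (w (f) (f) (h)) (g)) = q(3, 1, 1) = 3


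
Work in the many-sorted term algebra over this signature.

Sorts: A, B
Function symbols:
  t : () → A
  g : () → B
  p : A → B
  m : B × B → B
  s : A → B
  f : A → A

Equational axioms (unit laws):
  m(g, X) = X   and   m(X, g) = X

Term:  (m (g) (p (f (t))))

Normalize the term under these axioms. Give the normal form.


1. (m (g) (p (f (t))))  →  (p (f (t)))

normal form = (p (f (t)))


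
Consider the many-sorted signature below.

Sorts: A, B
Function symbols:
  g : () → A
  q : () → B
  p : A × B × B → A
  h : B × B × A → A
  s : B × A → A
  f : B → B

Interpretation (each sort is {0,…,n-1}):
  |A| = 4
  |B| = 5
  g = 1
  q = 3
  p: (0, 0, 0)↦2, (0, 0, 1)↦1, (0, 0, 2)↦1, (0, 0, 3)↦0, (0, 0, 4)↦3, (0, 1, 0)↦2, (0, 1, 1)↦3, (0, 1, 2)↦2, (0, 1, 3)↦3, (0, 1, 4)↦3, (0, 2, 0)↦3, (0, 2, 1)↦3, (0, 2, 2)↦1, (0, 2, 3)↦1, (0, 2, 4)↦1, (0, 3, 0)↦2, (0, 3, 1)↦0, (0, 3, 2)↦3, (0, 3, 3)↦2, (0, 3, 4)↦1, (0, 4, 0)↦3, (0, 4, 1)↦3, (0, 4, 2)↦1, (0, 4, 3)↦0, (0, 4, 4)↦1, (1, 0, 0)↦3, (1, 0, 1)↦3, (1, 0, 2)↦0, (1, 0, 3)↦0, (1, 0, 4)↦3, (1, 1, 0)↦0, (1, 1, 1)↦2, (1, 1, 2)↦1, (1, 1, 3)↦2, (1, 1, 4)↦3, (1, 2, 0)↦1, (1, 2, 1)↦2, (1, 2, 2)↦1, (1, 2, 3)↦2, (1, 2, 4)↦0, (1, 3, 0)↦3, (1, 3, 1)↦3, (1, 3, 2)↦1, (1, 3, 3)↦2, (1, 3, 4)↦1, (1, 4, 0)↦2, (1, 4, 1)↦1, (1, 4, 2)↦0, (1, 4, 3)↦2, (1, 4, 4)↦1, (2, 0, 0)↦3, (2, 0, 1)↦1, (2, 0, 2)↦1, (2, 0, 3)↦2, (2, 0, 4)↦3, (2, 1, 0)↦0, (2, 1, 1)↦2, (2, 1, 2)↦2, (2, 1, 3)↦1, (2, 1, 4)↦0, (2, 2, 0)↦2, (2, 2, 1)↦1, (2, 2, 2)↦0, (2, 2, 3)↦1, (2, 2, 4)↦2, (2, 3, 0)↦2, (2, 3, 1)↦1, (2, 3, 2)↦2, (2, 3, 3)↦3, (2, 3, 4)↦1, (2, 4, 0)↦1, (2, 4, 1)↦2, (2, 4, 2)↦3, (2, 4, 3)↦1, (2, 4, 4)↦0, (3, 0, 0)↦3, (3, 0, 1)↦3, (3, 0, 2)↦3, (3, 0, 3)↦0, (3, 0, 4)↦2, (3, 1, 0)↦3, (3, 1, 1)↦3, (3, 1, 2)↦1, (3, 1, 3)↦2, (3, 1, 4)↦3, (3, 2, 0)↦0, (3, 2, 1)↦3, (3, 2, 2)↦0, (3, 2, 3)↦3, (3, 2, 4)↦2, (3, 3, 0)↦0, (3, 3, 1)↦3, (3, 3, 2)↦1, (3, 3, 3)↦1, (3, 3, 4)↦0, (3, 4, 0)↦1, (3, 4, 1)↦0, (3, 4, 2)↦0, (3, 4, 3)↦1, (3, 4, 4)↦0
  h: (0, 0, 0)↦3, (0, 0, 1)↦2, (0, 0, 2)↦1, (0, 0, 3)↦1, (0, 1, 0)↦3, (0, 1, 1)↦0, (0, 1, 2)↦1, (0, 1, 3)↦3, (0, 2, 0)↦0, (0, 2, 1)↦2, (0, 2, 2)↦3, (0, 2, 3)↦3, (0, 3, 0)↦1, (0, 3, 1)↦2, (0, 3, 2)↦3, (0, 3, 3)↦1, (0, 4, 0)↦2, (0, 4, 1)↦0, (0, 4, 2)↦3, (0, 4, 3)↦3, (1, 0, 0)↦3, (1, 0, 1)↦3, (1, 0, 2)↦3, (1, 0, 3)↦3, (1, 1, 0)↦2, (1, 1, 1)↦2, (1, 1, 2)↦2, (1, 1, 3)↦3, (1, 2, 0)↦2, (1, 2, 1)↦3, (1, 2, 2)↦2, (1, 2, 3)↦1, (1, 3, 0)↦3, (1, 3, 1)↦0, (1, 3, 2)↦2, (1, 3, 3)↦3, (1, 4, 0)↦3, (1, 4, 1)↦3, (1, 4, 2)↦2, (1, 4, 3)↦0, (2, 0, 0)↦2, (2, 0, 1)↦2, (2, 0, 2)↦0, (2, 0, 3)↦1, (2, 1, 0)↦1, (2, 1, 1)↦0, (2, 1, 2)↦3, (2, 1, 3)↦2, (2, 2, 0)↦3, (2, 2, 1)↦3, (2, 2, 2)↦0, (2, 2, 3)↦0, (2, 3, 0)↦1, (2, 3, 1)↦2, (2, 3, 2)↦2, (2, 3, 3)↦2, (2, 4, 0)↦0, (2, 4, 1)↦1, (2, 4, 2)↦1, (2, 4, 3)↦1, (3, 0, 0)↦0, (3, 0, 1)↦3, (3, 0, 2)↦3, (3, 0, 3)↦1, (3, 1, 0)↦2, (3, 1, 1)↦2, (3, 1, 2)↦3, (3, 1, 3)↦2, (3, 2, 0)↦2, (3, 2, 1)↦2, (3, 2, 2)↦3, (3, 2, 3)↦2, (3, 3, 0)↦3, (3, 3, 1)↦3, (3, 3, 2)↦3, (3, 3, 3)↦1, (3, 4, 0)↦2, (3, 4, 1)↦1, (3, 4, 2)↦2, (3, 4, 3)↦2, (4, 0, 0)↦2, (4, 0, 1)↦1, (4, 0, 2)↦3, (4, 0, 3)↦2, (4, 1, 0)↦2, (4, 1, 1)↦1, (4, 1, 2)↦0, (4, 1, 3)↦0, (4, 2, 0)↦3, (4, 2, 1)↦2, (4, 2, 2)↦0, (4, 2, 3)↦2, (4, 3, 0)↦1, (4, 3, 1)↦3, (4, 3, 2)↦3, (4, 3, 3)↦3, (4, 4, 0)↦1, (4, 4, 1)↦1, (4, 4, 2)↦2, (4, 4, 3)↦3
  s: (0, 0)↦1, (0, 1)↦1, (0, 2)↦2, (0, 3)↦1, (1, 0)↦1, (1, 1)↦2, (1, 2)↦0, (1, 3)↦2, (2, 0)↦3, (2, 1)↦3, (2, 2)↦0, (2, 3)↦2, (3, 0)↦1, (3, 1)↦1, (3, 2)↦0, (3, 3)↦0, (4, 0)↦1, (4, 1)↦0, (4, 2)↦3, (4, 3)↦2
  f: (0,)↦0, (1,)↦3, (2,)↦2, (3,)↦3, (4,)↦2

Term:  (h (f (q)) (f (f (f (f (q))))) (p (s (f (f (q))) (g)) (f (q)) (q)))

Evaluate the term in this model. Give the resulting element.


  q = 3
  (f (q)) = f(3,) = 3
  q = 3
  (f (q)) = f(3,) = 3
  (f (f (q))) = f(3,) = 3
  (f (f (f (q)))) = f(3,) = 3
  (f (f (f (f (q))))) = f(3,) = 3
  q = 3
  (f (q)) = f(3,) = 3
  (f (f (q))) = f(3,) = 3
  g = 1
  (s (f (f (q))) (g)) = s(3, 1) = 1
  q = 3
  (f (q)) = f(3,) = 3
  q = 3
  (p (s (f (f (q))) (g)) (f (q)) (q)) = p(1, 3, 3) = 2
  (h (f (q)) (f (f (f (f (q))))) (p (s (f (f (q))) (g)) (f (q)) (q))) = h(3, 3, 2) = 3

value = 3


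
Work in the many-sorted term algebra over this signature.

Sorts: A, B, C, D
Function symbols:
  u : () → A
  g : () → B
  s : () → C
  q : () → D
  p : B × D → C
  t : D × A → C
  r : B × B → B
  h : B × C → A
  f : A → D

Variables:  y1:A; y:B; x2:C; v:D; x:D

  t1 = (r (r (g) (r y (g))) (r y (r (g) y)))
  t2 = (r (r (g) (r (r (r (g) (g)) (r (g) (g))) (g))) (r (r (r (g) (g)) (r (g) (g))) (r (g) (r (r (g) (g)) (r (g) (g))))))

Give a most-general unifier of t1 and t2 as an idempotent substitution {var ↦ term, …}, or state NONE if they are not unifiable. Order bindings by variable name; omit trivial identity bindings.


{y ↦ (r (r (g) (g)) (r (g) (g)))}


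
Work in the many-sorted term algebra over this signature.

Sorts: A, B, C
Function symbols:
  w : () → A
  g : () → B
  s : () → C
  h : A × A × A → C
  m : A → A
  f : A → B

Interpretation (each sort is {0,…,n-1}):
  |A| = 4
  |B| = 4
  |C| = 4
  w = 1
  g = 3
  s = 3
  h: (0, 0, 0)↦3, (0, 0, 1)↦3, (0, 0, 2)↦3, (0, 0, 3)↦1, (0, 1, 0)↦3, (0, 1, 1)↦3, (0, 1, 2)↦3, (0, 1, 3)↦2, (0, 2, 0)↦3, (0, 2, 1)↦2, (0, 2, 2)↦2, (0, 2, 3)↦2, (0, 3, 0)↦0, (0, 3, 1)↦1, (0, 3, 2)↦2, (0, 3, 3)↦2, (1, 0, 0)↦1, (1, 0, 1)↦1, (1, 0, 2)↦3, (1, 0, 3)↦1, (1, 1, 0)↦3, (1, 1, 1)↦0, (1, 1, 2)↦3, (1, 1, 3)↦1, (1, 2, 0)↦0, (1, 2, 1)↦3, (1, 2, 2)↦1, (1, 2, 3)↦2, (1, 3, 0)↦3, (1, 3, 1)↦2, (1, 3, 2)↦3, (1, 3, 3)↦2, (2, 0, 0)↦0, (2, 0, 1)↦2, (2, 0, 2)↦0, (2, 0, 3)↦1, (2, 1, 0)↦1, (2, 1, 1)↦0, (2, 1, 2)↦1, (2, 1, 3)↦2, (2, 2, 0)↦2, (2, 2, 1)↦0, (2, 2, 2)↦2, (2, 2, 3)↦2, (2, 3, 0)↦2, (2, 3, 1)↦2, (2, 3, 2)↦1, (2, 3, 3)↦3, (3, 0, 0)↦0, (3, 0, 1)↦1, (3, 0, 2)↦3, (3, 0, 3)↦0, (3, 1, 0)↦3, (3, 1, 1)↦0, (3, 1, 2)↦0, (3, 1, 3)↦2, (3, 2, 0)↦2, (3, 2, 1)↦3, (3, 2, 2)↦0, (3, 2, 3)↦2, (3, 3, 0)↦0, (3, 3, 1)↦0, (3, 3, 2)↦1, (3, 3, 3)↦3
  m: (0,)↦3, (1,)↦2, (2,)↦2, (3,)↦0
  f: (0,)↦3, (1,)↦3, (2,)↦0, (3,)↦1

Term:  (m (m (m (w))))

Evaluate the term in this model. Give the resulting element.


  w = 1
  (m (w)) = m(1,) = 2
  (m (m (w))) = m(2,) = 2
  (m (m (m (w)))) = m(2,) = 2

value = 2


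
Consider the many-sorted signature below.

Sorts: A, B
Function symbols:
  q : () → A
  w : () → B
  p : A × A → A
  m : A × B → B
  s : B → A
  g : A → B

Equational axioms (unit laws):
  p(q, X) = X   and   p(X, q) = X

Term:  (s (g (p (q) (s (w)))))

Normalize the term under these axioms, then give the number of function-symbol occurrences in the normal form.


size = 4

1. (s (g (p (q) (s (w)))))  →  (s (g (s (w))))
normal form: (s (g (s (w))))


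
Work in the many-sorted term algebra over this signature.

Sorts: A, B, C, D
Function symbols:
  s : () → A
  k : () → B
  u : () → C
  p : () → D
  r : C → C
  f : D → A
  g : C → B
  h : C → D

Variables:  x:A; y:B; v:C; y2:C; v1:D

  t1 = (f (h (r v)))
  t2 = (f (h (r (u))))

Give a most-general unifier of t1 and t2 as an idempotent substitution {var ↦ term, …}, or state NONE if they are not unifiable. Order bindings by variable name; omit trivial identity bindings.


{v ↦ (u)}


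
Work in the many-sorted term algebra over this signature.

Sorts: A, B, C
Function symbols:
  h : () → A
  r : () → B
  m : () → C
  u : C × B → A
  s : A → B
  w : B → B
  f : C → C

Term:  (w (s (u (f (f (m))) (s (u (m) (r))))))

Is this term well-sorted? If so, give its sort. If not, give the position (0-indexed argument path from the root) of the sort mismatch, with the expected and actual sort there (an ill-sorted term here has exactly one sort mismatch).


          (m) : C
        (f (m)) : C
      (f (f (m))) : C
          (m) : C
          (r) : B
        (u (m) (r)) : A
      (s (u (m) (r))) : B
    (u (f (f (m))) (s (u (m) (r)))) : A
  (s (u (f (f (m))) (s (u (m) (r))))) : B
(w (s (u (f (f (m))) (s (u (m) (r)))))) : B

well-sorted; sort = B


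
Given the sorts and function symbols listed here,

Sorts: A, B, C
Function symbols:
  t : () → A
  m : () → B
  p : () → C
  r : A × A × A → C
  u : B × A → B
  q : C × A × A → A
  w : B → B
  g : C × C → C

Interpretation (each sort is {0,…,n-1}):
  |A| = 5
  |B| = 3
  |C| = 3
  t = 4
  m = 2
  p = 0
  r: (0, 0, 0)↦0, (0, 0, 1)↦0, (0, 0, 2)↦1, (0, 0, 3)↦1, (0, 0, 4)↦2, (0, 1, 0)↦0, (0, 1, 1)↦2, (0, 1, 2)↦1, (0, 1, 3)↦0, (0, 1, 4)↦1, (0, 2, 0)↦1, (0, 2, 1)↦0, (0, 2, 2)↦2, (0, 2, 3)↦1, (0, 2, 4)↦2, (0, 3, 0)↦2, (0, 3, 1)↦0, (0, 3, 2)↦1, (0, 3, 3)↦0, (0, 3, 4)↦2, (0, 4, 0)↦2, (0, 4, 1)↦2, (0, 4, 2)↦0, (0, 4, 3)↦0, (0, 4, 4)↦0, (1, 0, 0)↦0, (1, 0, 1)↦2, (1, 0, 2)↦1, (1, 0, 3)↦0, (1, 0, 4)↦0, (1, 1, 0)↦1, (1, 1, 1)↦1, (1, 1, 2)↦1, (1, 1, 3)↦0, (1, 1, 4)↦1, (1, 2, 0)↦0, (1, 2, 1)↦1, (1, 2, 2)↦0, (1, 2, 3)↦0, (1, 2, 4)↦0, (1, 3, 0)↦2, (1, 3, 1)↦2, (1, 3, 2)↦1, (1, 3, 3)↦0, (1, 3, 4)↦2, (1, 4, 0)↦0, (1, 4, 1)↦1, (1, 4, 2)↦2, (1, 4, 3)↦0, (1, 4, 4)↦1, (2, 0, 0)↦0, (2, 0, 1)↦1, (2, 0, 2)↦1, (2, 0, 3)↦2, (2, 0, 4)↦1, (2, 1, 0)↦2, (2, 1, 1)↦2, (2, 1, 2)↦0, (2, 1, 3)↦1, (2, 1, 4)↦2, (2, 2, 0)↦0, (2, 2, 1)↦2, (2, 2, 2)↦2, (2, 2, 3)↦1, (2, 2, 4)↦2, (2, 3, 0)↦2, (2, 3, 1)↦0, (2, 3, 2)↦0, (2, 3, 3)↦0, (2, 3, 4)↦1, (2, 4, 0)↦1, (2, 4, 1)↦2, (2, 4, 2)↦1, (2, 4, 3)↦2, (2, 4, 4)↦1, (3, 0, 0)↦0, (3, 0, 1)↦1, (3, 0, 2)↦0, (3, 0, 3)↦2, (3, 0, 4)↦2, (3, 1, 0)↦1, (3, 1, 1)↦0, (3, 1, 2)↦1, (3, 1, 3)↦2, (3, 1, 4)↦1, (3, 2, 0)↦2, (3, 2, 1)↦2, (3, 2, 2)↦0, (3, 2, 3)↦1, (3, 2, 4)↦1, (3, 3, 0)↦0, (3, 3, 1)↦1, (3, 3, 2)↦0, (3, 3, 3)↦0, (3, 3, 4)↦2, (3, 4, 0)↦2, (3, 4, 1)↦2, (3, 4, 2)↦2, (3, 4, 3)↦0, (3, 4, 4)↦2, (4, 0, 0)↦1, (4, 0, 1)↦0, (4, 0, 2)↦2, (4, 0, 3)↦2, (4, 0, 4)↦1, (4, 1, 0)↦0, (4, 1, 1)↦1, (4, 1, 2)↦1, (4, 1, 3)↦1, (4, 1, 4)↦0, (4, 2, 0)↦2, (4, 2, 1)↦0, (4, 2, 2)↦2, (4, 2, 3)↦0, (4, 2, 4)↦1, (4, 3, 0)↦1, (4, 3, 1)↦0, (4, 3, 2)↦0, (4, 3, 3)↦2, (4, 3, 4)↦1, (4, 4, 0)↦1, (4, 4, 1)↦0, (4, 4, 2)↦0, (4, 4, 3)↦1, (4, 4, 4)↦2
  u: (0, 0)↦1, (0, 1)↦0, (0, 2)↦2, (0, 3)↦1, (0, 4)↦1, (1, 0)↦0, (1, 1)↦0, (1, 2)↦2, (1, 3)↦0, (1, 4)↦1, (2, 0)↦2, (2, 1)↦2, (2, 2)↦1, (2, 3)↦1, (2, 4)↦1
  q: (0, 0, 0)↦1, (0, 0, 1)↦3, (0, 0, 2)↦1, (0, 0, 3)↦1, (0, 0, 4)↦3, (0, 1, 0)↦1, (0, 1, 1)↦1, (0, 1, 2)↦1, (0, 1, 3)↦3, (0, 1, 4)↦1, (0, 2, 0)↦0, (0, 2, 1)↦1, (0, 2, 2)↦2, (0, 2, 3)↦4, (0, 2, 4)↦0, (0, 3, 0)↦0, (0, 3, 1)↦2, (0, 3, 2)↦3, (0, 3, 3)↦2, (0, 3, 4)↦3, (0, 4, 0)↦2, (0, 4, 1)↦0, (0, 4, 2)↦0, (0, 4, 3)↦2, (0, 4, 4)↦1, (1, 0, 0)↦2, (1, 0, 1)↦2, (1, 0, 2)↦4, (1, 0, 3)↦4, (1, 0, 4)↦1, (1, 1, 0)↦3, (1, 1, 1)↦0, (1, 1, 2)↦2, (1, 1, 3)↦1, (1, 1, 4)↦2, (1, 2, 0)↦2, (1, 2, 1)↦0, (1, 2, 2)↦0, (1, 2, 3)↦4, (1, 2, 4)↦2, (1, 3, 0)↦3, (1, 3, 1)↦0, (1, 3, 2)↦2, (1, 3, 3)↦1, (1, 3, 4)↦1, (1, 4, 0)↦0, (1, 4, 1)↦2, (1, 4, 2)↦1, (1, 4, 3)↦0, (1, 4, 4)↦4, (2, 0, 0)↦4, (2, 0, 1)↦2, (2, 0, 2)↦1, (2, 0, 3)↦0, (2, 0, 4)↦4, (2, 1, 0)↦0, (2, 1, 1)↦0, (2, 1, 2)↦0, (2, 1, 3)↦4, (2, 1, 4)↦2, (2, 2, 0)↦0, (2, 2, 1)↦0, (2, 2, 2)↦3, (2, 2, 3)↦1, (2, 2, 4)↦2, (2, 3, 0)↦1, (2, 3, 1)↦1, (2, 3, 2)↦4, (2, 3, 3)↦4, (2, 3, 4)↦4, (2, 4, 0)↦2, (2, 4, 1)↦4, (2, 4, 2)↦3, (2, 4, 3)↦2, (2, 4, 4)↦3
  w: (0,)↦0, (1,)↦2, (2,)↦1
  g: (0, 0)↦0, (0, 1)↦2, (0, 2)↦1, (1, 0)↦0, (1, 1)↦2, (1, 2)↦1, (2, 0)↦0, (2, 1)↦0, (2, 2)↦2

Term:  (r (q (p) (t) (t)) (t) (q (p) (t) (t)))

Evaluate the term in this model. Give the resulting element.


value = 1

  p = 0
  t = 4
  t = 4
  (q (p) (t) (t)) = q(0, 4, 4) = 1
  t = 4
  p = 0
  t = 4
  t = 4
  (q (p) (t) (t)) = q(0, 4, 4) = 1
  (r (q (p) (t) (t)) (t) (q (p) (t) (t))) = r(1, 4, 1) = 1
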